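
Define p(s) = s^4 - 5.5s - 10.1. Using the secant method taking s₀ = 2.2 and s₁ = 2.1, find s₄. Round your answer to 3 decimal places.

p(2.2) = 1.22560, p(2.1) = -2.20190
s₂ = 2.10000 − (-2.20190)·(2.10000 − 2.20000) / (-2.20190 − 1.22560) = 2.10000 − (0.22019)/(-3.42750) = 2.16424
p(2.16424) = -0.06400
s₃ = 2.16424 − (-0.06400)·(2.16424 − 2.10000) / (-0.06400 − (-2.20190)) = 2.16424 − (-0.00411)/(2.13790) = 2.16617
p(2.16617) = 0.00351
s₄ = 2.16617 − 0.00351·(2.16617 − 2.16424) / (0.00351 − (-0.06400)) = 2.16617 − (0.00001)/(0.06751) = 2.16607

2.166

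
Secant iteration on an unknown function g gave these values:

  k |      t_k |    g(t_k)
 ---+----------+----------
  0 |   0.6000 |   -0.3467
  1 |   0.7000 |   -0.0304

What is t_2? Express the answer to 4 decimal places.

t_2 = 0.7000 − (-0.0304)·(0.7000 − 0.6000) / (-0.0304 − (-0.3467))
   = 0.7000 − (-0.003040)/(0.316300) = 0.709611

0.7096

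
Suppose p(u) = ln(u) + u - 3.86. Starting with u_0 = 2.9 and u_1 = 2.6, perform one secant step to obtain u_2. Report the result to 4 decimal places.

2.8232

p(2.9) = 0.104711, p(2.6) = -0.304489
u_2 = 2.600000 − (-0.304489)·(2.600000 − 2.900000) / (-0.304489 − 0.104711) = 2.600000 − (0.091347)/(-0.409199) = 2.823232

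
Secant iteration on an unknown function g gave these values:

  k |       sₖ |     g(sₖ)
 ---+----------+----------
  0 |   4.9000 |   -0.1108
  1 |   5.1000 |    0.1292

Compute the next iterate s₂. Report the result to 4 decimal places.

s₂ = 5.1000 − 0.1292·(5.1000 − 4.9000) / (0.1292 − (-0.1108))
   = 5.1000 − (0.025840)/(0.240000) = 4.992333

4.9923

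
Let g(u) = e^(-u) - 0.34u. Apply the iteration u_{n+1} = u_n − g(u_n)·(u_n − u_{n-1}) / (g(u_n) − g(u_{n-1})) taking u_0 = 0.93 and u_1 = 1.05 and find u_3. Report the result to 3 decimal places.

g(0.93) = 0.07835, g(1.05) = -0.00706
u_2 = 1.05000 − (-0.00706)·(1.05000 − 0.93000) / (-0.00706 − 0.07835) = 1.05000 − (-0.00085)/(-0.08542) = 1.04008
g(1.04008) = -0.00020
u_3 = 1.04008 − (-0.00020)·(1.04008 − 1.05000) / (-0.00020 − (-0.00706)) = 1.04008 − (0.00000)/(0.00686) = 1.03979

1.040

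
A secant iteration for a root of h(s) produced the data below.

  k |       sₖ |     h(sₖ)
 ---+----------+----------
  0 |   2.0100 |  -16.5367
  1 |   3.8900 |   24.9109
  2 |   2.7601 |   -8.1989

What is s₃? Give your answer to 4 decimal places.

s₃ = 2.7601 − (-8.1989)·(2.7601 − 3.8900) / (-8.1989 − 24.9109)
   = 2.7601 − (9.263937)/(-33.109800) = 3.039894

3.0399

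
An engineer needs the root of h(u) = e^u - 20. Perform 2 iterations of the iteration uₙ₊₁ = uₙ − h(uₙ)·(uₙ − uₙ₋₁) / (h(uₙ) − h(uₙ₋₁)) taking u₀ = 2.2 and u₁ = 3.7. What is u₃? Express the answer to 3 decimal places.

h(2.2) = -10.97499, h(3.7) = 20.44730
u₂ = 3.70000 − 20.44730·(3.70000 − 2.20000) / (20.44730 − (-10.97499)) = 3.70000 − (30.67096)/(31.42229) = 2.72391
h(2.72391) = -4.76019
u₃ = 2.72391 − (-4.76019)·(2.72391 − 3.70000) / (-4.76019 − 20.44730) = 2.72391 − (4.64637)/(-25.20750) = 2.90824

2.908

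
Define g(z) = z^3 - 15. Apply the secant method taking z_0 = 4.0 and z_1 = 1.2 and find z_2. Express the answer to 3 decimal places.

1.797

g(4.0) = 49.00000, g(1.2) = -13.27200
z_2 = 1.20000 − (-13.27200)·(1.20000 − 4.00000) / (-13.27200 − 49.00000) = 1.20000 − (37.16160)/(-62.27200) = 1.79676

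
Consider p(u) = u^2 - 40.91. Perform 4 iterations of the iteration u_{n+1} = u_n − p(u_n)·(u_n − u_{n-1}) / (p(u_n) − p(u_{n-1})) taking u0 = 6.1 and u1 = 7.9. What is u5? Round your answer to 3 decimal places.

6.396

p(6.1) = -3.70000, p(7.9) = 21.50000
u2 = 7.90000 − 21.50000·(7.90000 − 6.10000) / (21.50000 − (-3.70000)) = 7.90000 − (38.70000)/(25.20000) = 6.36429
p(6.36429) = -0.40587
u3 = 6.36429 − (-0.40587)·(6.36429 − 7.90000) / (-0.40587 − 21.50000) = 6.36429 − (0.62330)/(-21.90587) = 6.39274
p(6.39274) = -0.04289
u4 = 6.39274 − (-0.04289)·(6.39274 − 6.36429) / (-0.04289 − (-0.40587)) = 6.39274 − (-0.00122)/(0.36298) = 6.39610
p(6.39610) = 0.00011
u5 = 6.39610 − 0.00011·(6.39610 − 6.39274) / (0.00011 − (-0.04289)) = 6.39610 − (0.00000)/(0.04299) = 6.39609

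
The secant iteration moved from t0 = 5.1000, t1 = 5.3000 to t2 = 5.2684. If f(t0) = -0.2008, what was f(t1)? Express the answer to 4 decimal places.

0.0377

The secant line through (5.1000, -0.2008) and (5.3000, f(t1)) crosses zero at t2 = 5.2684.
So (5.1000, -0.2008), (5.3000, f(t1)), (5.2684, 0) are collinear:
f(t1) = -0.2008 · (5.3000 − 5.2684) / (5.1000 − 5.2684) = -0.2008 · (0.031600)/(-0.168400) = 0.037680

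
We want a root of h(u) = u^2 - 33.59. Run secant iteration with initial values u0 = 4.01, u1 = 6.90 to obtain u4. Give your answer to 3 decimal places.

5.796

h(4.01) = -17.50990, h(6.90) = 14.02000
u2 = 6.90000 − 14.02000·(6.90000 − 4.01000) / (14.02000 − (-17.50990)) = 6.90000 − (40.51780)/(31.52990) = 5.61494
h(5.61494) = -2.06244
u3 = 5.61494 − (-2.06244)·(5.61494 − 6.90000) / (-2.06244 − 14.02000) = 5.61494 − (2.65036)/(-16.08244) = 5.77974
h(5.77974) = -0.18462
u4 = 5.77974 − (-0.18462)·(5.77974 − 5.61494) / (-0.18462 − (-2.06244)) = 5.77974 − (-0.03042)/(1.87783) = 5.79594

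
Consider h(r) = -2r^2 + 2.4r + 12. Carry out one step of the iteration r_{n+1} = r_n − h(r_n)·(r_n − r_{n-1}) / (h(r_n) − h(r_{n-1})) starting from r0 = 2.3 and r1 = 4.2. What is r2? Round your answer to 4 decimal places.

2.9547

h(2.3) = 6.940000, h(4.2) = -13.200000
r2 = 4.200000 − (-13.200000)·(4.200000 − 2.300000) / (-13.200000 − 6.940000) = 4.200000 − (-25.080000)/(-20.140000) = 2.954717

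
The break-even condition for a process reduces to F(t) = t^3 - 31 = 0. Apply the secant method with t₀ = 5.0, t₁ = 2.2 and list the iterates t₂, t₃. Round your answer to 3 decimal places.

2.698, 3.327

F(5.0) = 94.00000, F(2.2) = -20.35200
t₂ = 2.20000 − (-20.35200)·(2.20000 − 5.00000) / (-20.35200 − 94.00000) = 2.20000 − (56.98560)/(-114.35200) = 2.69833
F(2.69833) = -11.35339
t₃ = 2.69833 − (-11.35339)·(2.69833 − 2.20000) / (-11.35339 − (-20.35200)) = 2.69833 − (-5.65779)/(8.99861) = 3.32708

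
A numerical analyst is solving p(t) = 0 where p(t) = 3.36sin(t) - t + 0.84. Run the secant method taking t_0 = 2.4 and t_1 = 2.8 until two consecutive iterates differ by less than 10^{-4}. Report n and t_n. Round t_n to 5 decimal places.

p(2.4) = 0.7095563, p(2.8) = -0.8344398
t_2 = 2.8000000 − (-0.8344398)·(0.4000000)/(-1.5439961) = 2.5838233;  |Δ| = 0.2161767
p(2.5838233) = 0.0346076
t_3 = 2.5838233 − 0.0346076·(-0.2161767)/(0.8690474) = 2.5924320;  |Δ| = 0.0086087
p(2.5924320) = 0.0013921
t_4 = 2.5924320 − 0.0013921·(0.0086087)/(-0.0332155) = 2.5927928;  |Δ| = 0.0003608
p(2.5927928) = -0.0000029
t_5 = 2.5927928 − (-0.0000029)·(0.0003608)/(-0.0013949) = 2.5927921;  |Δ| = 0.0000007
|t_5 − t_4| = 0.0000007 < 10^{-4}

n = 5, t_n = 2.59279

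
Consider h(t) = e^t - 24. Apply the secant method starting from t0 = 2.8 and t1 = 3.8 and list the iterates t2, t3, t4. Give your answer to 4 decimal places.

3.0674, 3.1467, 3.1798

h(2.8) = -7.555353, h(3.8) = 20.701184
t2 = 3.800000 − 20.701184·(3.800000 − 2.800000) / (20.701184 − (-7.555353)) = 3.800000 − (20.701184)/(28.256538) = 3.067384
h(3.067384) = -2.514372
t3 = 3.067384 − (-2.514372)·(3.067384 − 3.800000) / (-2.514372 − 20.701184) = 3.067384 − (1.842068)/(-23.215556) = 3.146731
h(3.146731) = -0.740107
t4 = 3.146731 − (-0.740107)·(3.146731 − 3.067384) / (-0.740107 − (-2.514372)) = 3.146731 − (-0.058725)/(1.774265) = 3.179829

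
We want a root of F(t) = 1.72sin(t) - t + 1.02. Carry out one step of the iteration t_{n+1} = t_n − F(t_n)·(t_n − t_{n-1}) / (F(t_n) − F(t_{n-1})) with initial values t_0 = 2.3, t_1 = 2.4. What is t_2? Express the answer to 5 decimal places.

F(2.3) = 0.0026130, F(2.4) = -0.2182033
t_2 = 2.4000000 − (-0.2182033)·(2.4000000 − 2.3000000) / (-0.2182033 − 0.0026130) = 2.4000000 − (-0.0218203)/(-0.2208163) = 2.3011833

2.30118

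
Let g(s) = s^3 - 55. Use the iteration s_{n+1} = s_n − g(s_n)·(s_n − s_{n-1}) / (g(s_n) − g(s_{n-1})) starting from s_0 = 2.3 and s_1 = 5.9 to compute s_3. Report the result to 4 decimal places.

g(2.3) = -42.833000, g(5.9) = 150.379000
s_2 = 5.900000 − 150.379000·(5.900000 − 2.300000) / (150.379000 − (-42.833000)) = 5.900000 − (541.364400)/(193.212000) = 3.098081
g(3.098081) = -25.264294
s_3 = 3.098081 − (-25.264294)·(3.098081 − 5.900000) / (-25.264294 − 150.379000) = 3.098081 − (70.788510)/(-175.643294) = 3.501105

3.5011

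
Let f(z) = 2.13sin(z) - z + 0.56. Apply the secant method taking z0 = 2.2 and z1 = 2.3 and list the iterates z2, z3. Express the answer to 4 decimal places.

2.2351, 2.2359

f(2.2) = 0.082097, f(2.3) = -0.151648
z2 = 2.300000 − (-0.151648)·(2.300000 − 2.200000) / (-0.151648 − 0.082097) = 2.300000 − (-0.015165)/(-0.233745) = 2.235123
f(2.235123) = 0.001895
z3 = 2.235123 − 0.001895·(2.235123 − 2.300000) / (0.001895 − (-0.151648)) = 2.235123 − (-0.000123)/(0.153543) = 2.235923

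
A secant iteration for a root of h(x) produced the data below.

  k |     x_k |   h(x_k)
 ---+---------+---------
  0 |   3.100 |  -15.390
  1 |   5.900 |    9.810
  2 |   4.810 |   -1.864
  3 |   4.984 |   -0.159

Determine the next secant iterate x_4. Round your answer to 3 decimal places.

x_4 = 4.984 − (-0.159)·(4.984 − 4.810) / (-0.159 − (-1.864))
   = 4.984 − (-0.02767)/(1.70500) = 5.00023

5.000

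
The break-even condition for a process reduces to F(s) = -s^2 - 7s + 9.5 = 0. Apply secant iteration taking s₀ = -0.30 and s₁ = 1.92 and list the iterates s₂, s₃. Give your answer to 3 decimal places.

F(-0.30) = 11.51000, F(1.92) = -7.62640
s₂ = 1.92000 − (-7.62640)·(1.92000 − (-0.30000)) / (-7.62640 − 11.51000) = 1.92000 − (-16.93061)/(-19.13640) = 1.03527
F(1.03527) = 1.18135
s₃ = 1.03527 − 1.18135·(1.03527 − 1.92000) / (1.18135 − (-7.62640)) = 1.03527 − (-1.04518)/(8.80775) = 1.15393

1.035, 1.154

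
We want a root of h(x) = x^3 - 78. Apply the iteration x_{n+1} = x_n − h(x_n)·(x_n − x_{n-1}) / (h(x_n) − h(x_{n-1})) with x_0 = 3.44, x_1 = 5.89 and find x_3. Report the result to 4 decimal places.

h(3.44) = -37.292416, h(5.89) = 126.336469
x_2 = 5.890000 − 126.336469·(5.890000 − 3.440000) / (126.336469 − (-37.292416)) = 5.890000 − (309.524349)/(163.628885) = 3.998376
h(3.998376) = -14.077927
x_3 = 3.998376 − (-14.077927)·(3.998376 − 5.890000) / (-14.077927 − 126.336469) = 3.998376 − (26.630147)/(-140.414396) = 4.188030

4.1880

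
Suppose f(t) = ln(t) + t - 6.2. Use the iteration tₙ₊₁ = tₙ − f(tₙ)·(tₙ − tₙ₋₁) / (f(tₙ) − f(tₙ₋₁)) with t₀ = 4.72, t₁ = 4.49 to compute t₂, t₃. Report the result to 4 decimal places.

4.6610, 4.6608

f(4.72) = 0.071809, f(4.49) = -0.208147
t₂ = 4.490000 − (-0.208147)·(4.490000 − 4.720000) / (-0.208147 − 0.071809) = 4.490000 − (0.047874)/(-0.279956) = 4.661005
f(4.661005) = 0.000236
t₃ = 4.661005 − 0.000236·(4.661005 − 4.490000) / (0.000236 − (-0.208147)) = 4.661005 − (0.000040)/(0.208383) = 4.660811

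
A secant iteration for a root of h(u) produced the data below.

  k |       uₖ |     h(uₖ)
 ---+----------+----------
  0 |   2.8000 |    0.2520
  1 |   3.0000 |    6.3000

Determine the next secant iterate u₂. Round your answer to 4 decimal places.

2.7917

u₂ = 3.0000 − 6.3000·(3.0000 − 2.8000) / (6.3000 − 0.2520)
   = 3.0000 − (1.260000)/(6.048000) = 2.791667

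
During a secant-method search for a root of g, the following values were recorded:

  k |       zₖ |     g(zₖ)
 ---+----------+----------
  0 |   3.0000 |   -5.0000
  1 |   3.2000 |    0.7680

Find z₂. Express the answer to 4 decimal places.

z₂ = 3.2000 − 0.7680·(3.2000 − 3.0000) / (0.7680 − (-5.0000))
   = 3.2000 − (0.153600)/(5.768000) = 3.173370

3.1734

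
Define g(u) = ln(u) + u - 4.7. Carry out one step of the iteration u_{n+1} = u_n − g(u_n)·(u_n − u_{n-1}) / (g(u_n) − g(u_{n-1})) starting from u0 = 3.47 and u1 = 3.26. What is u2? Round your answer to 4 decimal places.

3.4591

g(3.47) = 0.014155, g(3.26) = -0.258273
u2 = 3.260000 − (-0.258273)·(3.260000 − 3.470000) / (-0.258273 − 0.014155) = 3.260000 − (0.054237)/(-0.272427) = 3.459089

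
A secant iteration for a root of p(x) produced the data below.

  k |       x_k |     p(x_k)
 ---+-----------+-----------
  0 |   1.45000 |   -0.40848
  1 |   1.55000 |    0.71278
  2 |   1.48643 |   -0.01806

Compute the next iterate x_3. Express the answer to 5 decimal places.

x_3 = 1.48643 − (-0.01806)·(1.48643 − 1.55000) / (-0.01806 − 0.71278)
   = 1.48643 − (0.0011481)/(-0.7308400) = 1.4880009

1.48800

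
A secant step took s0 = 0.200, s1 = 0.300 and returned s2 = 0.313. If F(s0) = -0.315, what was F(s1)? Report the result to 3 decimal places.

-0.036

The secant line through (0.200, -0.315) and (0.300, F(s1)) crosses zero at s2 = 0.313.
So (0.200, -0.315), (0.300, F(s1)), (0.313, 0) are collinear:
F(s1) = -0.315 · (0.300 − 0.313) / (0.200 − 0.313) = -0.315 · (-0.01300)/(-0.11300) = -0.03624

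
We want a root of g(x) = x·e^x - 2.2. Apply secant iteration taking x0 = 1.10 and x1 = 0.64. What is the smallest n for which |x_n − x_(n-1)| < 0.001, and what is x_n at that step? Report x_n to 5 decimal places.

g(1.10) = 1.1045826, g(0.64) = -0.9862522
x2 = 0.6400000 − (-0.9862522)·(-0.4600000)/(-2.0908349) = 0.8569832;  |Δ| = 0.2169832
g(0.8569832) = -0.1809114
x3 = 0.8569832 − (-0.1809114)·(0.2169832)/(0.8053408) = 0.9057262;  |Δ| = 0.0487430
g(0.9057262) = 0.0405200
x4 = 0.9057262 − 0.0405200·(0.0487430)/(0.2214314) = 0.8968067;  |Δ| = 0.0089195
g(0.8968067) = -0.0012441
x5 = 0.8968067 − (-0.0012441)·(-0.0089195)/(-0.0417641) = 0.8970724;  |Δ| = 0.0002657
|x5 − x4| = 0.0002657 < 0.001

n = 5, x_n = 0.89707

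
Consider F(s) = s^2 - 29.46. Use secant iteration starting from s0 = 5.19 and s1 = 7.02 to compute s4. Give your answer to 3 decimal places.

5.428

F(5.19) = -2.52390, F(7.02) = 19.82040
s2 = 7.02000 − 19.82040·(7.02000 − 5.19000) / (19.82040 − (-2.52390)) = 7.02000 − (36.27133)/(22.34430) = 5.39671
F(5.39671) = -0.33555
s3 = 5.39671 − (-0.33555)·(5.39671 − 7.02000) / (-0.33555 − 19.82040) = 5.39671 − (0.54469)/(-20.15595) = 5.42373
F(5.42373) = -0.04314
s4 = 5.42373 − (-0.04314)·(5.42373 − 5.39671) / (-0.04314 − (-0.33555)) = 5.42373 − (-0.00117)/(0.29241) = 5.42772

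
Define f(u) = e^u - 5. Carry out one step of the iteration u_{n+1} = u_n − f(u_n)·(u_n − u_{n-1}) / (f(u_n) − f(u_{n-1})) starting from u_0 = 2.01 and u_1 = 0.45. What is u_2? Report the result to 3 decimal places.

f(2.01) = 2.46332, f(0.45) = -3.43169
u_2 = 0.45000 − (-3.43169)·(0.45000 − 2.01000) / (-3.43169 − 2.46332) = 0.45000 − (5.35343)/(-5.89501) = 1.35813

1.358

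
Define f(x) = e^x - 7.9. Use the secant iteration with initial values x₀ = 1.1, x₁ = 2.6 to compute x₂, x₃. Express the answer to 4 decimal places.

1.8021, 2.0002

f(1.1) = -4.895834, f(2.6) = 5.563738
x₂ = 2.600000 − 5.563738·(2.600000 − 1.100000) / (5.563738 − (-4.895834)) = 2.600000 − (8.345607)/(10.459572) = 1.802108
f(1.802108) = -1.837585
x₃ = 1.802108 − (-1.837585)·(1.802108 − 2.600000) / (-1.837585 − 5.563738) = 1.802108 − (1.466194)/(-7.401323) = 2.000207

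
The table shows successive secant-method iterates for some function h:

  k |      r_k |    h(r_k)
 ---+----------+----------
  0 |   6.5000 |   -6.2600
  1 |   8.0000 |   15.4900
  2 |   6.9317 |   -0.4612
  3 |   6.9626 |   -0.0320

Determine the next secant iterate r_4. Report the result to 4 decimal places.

r_4 = 6.9626 − (-0.0320)·(6.9626 − 6.9317) / (-0.0320 − (-0.4612))
   = 6.9626 − (-0.000989)/(0.429200) = 6.964904

6.9649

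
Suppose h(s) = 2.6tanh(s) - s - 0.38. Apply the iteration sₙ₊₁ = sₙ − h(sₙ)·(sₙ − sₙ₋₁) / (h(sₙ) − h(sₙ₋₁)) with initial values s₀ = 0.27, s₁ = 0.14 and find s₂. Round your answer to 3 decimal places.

h(0.27) = 0.03542, h(0.14) = -0.15836
s₂ = 0.14000 − (-0.15836)·(0.14000 − 0.27000) / (-0.15836 − 0.03542) = 0.14000 − (0.02059)/(-0.19378) = 0.24624

0.246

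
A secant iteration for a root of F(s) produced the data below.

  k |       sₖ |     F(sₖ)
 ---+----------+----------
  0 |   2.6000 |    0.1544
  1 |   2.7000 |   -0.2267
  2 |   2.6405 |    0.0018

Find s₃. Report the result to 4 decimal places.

s₃ = 2.6405 − 0.0018·(2.6405 − 2.7000) / (0.0018 − (-0.2267))
   = 2.6405 − (-0.000107)/(0.228500) = 2.640969

2.6410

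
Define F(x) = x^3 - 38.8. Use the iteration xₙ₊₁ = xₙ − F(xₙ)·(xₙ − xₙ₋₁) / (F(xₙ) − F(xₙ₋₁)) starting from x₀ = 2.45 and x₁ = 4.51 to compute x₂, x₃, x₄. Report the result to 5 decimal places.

3.09436, 3.30341, 3.39301

F(2.45) = -24.0938750, F(4.51) = 52.9338510
x₂ = 4.5100000 − 52.9338510·(4.5100000 − 2.4500000) / (52.9338510 − (-24.0938750)) = 4.5100000 − (109.0437331)/(77.0277260) = 3.0943574
F(3.0943574) = -9.1713813
x₃ = 3.0943574 − (-9.1713813)·(3.0943574 − 4.5100000) / (-9.1713813 − 52.9338510) = 3.0943574 − (12.9833983)/(-62.1052323) = 3.3034122
F(3.3034122) = -2.7514085
x₄ = 3.3034122 − (-2.7514085)·(3.3034122 − 3.0943574) / (-2.7514085 − (-9.1713813)) = 3.3034122 − (-0.5751952)/(6.4199727) = 3.3930068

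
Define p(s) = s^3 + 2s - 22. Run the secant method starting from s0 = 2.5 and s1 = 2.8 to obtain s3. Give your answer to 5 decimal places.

2.56433

p(2.5) = -1.3750000, p(2.8) = 5.5520000
s2 = 2.8000000 − 5.5520000·(2.8000000 − 2.5000000) / (5.5520000 − (-1.3750000)) = 2.8000000 − (1.6656000)/(6.9270000) = 2.5595496
p(2.5595496) = -0.1125387
s3 = 2.5595496 − (-0.1125387)·(2.5595496 − 2.8000000) / (-0.1125387 − 5.5520000) = 2.5595496 − (0.0270600)/(-5.6645387) = 2.5643267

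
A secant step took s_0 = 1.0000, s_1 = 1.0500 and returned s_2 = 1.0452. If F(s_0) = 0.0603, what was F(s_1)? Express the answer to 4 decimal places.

The secant line through (1.0000, 0.0603) and (1.0500, F(s_1)) crosses zero at s_2 = 1.0452.
So (1.0000, 0.0603), (1.0500, F(s_1)), (1.0452, 0) are collinear:
F(s_1) = 0.0603 · (1.0500 − 1.0452) / (1.0000 − 1.0452) = 0.0603 · (0.004800)/(-0.045200) = -0.006404

-0.0064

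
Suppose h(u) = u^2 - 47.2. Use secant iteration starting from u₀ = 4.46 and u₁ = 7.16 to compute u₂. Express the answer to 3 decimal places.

6.810

h(4.46) = -27.30840, h(7.16) = 4.06560
u₂ = 7.16000 − 4.06560·(7.16000 − 4.46000) / (4.06560 − (-27.30840)) = 7.16000 − (10.97712)/(31.37400) = 6.81012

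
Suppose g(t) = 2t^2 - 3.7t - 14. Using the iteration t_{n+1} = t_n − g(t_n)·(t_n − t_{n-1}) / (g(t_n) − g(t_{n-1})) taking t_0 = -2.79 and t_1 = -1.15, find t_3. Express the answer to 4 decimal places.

-1.8953

g(-2.79) = 11.891200, g(-1.15) = -7.100000
t_2 = -1.150000 − (-7.100000)·(-1.150000 − (-2.790000)) / (-7.100000 − 11.891200) = -1.150000 − (-11.644000)/(-18.991200) = -1.763126
g(-1.763126) = -1.259206
t_3 = -1.763126 − (-1.259206)·(-1.763126 − (-1.150000)) / (-1.259206 − (-7.100000)) = -1.763126 − (0.772052)/(5.840794) = -1.895309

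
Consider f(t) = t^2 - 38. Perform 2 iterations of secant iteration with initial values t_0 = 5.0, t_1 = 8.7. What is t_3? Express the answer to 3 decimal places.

f(5.0) = -13.00000, f(8.7) = 37.69000
t_2 = 8.70000 − 37.69000·(8.70000 − 5.00000) / (37.69000 − (-13.00000)) = 8.70000 − (139.45300)/(50.69000) = 5.94891
f(5.94891) = -2.61053
t_3 = 5.94891 − (-2.61053)·(5.94891 − 8.70000) / (-2.61053 − 37.69000) = 5.94891 − (7.18181)/(-40.30053) = 6.12711

6.127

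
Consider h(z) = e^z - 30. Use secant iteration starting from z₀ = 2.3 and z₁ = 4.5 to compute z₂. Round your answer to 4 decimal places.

2.8504

h(2.3) = -20.025818, h(4.5) = 60.017131
z₂ = 4.500000 − 60.017131·(4.500000 − 2.300000) / (60.017131 − (-20.025818)) = 4.500000 − (132.037689)/(80.042949) = 2.850414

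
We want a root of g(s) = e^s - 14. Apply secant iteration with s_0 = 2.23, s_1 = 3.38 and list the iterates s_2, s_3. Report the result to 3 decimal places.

g(2.23) = -4.70013, g(3.38) = 15.37077
s_2 = 3.38000 − 15.37077·(3.38000 − 2.23000) / (15.37077 − (-4.70013)) = 3.38000 − (17.67639)/(20.07091) = 2.49930
g(2.49930) = -1.82599
s_3 = 2.49930 − (-1.82599)·(2.49930 − 3.38000) / (-1.82599 − 15.37077) = 2.49930 − (1.60815)/(-17.19677) = 2.59282

2.499, 2.593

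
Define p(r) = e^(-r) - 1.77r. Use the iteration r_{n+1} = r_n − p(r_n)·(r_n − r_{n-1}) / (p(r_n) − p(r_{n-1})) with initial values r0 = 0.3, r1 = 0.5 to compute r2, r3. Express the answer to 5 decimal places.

0.38594, 0.38457

p(0.3) = 0.2098182, p(0.5) = -0.2784693
r2 = 0.5000000 − (-0.2784693)·(0.5000000 − 0.3000000) / (-0.2784693 − 0.2098182) = 0.5000000 − (-0.0556939)/(-0.4882876) = 0.3859404
p(0.3859404) = -0.0033035
r3 = 0.3859404 − (-0.0033035)·(0.3859404 − 0.5000000) / (-0.0033035 − (-0.2784693)) = 0.3859404 − (0.0003768)/(0.2751658) = 0.3845711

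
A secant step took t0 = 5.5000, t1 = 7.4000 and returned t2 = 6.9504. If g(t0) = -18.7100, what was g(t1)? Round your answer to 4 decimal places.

The secant line through (5.5000, -18.7100) and (7.4000, g(t1)) crosses zero at t2 = 6.9504.
So (5.5000, -18.7100), (7.4000, g(t1)), (6.9504, 0) are collinear:
g(t1) = -18.7100 · (7.4000 − 6.9504) / (5.5000 − 6.9504) = -18.7100 · (0.449600)/(-1.450400) = 5.799790

5.7998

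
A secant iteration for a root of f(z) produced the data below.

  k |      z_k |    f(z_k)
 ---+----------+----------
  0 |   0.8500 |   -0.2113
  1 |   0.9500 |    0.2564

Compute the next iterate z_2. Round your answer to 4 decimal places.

z_2 = 0.9500 − 0.2564·(0.9500 − 0.8500) / (0.2564 − (-0.2113))
   = 0.9500 − (0.025640)/(0.467700) = 0.895179

0.8952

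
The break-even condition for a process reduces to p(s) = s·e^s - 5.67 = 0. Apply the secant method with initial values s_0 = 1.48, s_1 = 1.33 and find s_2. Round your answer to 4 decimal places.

p(1.48) = 0.831560, p(1.33) = -0.641212
s_2 = 1.330000 − (-0.641212)·(1.330000 − 1.480000) / (-0.641212 − 0.831560) = 1.330000 − (0.096182)/(-1.472772) = 1.395307

1.3953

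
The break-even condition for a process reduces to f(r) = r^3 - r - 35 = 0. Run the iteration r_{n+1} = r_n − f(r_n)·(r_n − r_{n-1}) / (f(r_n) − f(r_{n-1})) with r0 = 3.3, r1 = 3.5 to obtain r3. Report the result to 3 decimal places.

f(3.3) = -2.36300, f(3.5) = 4.37500
r2 = 3.50000 − 4.37500·(3.50000 − 3.30000) / (4.37500 − (-2.36300)) = 3.50000 − (0.87500)/(6.73800) = 3.37014
f(3.37014) = -0.09263
r3 = 3.37014 − (-0.09263)·(3.37014 − 3.50000) / (-0.09263 − 4.37500) = 3.37014 − (0.01203)/(-4.46763) = 3.37283

3.373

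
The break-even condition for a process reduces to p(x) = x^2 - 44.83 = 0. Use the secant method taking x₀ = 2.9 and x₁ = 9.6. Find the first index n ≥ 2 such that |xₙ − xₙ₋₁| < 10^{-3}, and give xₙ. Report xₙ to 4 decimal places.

p(2.9) = -36.420000, p(9.6) = 47.330000
x₂ = 9.600000 − 47.330000·(6.700000)/(83.750000) = 5.813600;  |Δ| = 3.786400
p(5.813600) = -11.032055
x₃ = 5.813600 − (-11.032055)·(-3.786400)/(-58.362055) = 6.529335;  |Δ| = 0.715735
p(6.529335) = -2.197783
x₄ = 6.529335 − (-2.197783)·(0.715735)/(8.834272) = 6.707395;  |Δ| = 0.178060
p(6.707395) = 0.159149
x₅ = 6.707395 − 0.159149·(0.178060)/(2.356932) = 6.695372;  |Δ| = 0.012023
p(6.695372) = -0.001996
x₆ = 6.695372 − (-0.001996)·(-0.012023)/(-0.161145) = 6.695521;  |Δ| = 0.000149
|x₆ − x₅| = 0.000149 < 10^{-3}

n = 6, xₙ = 6.6955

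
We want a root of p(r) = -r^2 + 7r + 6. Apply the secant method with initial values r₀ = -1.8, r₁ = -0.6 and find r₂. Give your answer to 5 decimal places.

-0.75319

p(-1.8) = -9.8400000, p(-0.6) = 1.4400000
r₂ = -0.6000000 − 1.4400000·(-0.6000000 − (-1.8000000)) / (1.4400000 − (-9.8400000)) = -0.6000000 − (1.7280000)/(11.2800000) = -0.7531915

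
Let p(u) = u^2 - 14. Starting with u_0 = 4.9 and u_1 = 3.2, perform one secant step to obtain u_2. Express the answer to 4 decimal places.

3.6642

p(4.9) = 10.010000, p(3.2) = -3.760000
u_2 = 3.200000 − (-3.760000)·(3.200000 − 4.900000) / (-3.760000 − 10.010000) = 3.200000 − (6.392000)/(-13.770000) = 3.664198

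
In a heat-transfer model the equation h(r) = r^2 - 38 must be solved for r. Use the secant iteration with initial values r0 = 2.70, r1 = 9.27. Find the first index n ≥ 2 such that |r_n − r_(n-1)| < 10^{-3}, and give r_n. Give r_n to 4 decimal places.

n = 6, r_n = 6.1644

h(2.70) = -30.710000, h(9.27) = 47.932900
r2 = 9.270000 − 47.932900·(6.570000)/(78.642900) = 5.265581;  |Δ| = 4.004419
h(5.265581) = -10.273661
r3 = 5.265581 − (-10.273661)·(-4.004419)/(-58.206561) = 5.972375;  |Δ| = 0.706794
h(5.972375) = -2.330742
r4 = 5.972375 − (-2.330742)·(0.706794)/(7.942919) = 6.179774;  |Δ| = 0.207399
h(6.179774) = 0.189603
r5 = 6.179774 − 0.189603·(0.207399)/(2.520345) = 6.164171;  |Δ| = 0.015602
h(6.164171) = -0.002992
r6 = 6.164171 − (-0.002992)·(-0.015602)/(-0.192595) = 6.164414;  |Δ| = 0.000242
|r6 − r5| = 0.000242 < 10^{-3}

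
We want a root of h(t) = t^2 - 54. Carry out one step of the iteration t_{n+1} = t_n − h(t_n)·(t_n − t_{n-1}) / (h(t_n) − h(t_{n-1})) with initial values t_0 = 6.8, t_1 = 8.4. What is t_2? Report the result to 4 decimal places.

7.3105

h(6.8) = -7.760000, h(8.4) = 16.560000
t_2 = 8.400000 − 16.560000·(8.400000 − 6.800000) / (16.560000 − (-7.760000)) = 8.400000 − (26.496000)/(24.320000) = 7.310526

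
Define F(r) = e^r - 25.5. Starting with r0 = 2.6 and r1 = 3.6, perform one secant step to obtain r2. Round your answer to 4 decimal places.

F(2.6) = -12.036262, F(3.6) = 11.098234
r2 = 3.600000 − 11.098234·(3.600000 − 2.600000) / (11.098234 − (-12.036262)) = 3.600000 − (11.098234)/(23.134496) = 3.120273

3.1203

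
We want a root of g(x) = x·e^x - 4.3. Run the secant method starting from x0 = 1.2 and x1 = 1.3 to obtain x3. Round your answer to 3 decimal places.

1.242

g(1.2) = -0.31586, g(1.3) = 0.47009
x2 = 1.30000 − 0.47009·(1.30000 − 1.20000) / (0.47009 − (-0.31586)) = 1.30000 − (0.04701)/(0.78595) = 1.24019
g(1.24019) = -0.01358
x3 = 1.24019 − (-0.01358)·(1.24019 − 1.30000) / (-0.01358 − 0.47009) = 1.24019 − (0.00081)/(-0.48367) = 1.24187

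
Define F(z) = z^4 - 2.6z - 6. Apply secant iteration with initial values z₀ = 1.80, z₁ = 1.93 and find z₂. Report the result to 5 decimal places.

1.80780

F(1.80) = -0.1824000, F(1.93) = 2.8568800
z₂ = 1.9300000 − 2.8568800·(1.9300000 − 1.8000000) / (2.8568800 − (-0.1824000)) = 1.9300000 − (0.3713944)/(3.0392800) = 1.8078018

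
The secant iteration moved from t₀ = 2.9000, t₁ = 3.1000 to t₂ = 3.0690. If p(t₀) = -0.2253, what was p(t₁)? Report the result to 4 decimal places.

0.0413

The secant line through (2.9000, -0.2253) and (3.1000, p(t₁)) crosses zero at t₂ = 3.0690.
So (2.9000, -0.2253), (3.1000, p(t₁)), (3.0690, 0) are collinear:
p(t₁) = -0.2253 · (3.1000 − 3.0690) / (2.9000 − 3.0690) = -0.2253 · (0.031000)/(-0.169000) = 0.041327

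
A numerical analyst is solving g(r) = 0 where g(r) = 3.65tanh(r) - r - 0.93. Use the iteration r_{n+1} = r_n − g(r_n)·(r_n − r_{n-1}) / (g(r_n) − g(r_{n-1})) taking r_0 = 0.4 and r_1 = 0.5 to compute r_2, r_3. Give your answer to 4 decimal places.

g(0.4) = 0.056814, g(0.5) = 0.256728
r_2 = 0.500000 − 0.256728·(0.500000 − 0.400000) / (0.256728 − 0.056814) = 0.500000 − (0.025673)/(0.199914) = 0.371581
g(0.371581) = -0.004467
r_3 = 0.371581 − (-0.004467)·(0.371581 − 0.500000) / (-0.004467 − 0.256728) = 0.371581 − (0.000574)/(-0.261194) = 0.373777

0.3716, 0.3738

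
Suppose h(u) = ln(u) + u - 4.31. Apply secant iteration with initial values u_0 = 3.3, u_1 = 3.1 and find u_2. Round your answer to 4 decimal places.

3.1599

h(3.3) = 0.183922, h(3.1) = -0.078598
u_2 = 3.100000 − (-0.078598)·(3.100000 − 3.300000) / (-0.078598 − 0.183922) = 3.100000 − (0.015720)/(-0.262520) = 3.159879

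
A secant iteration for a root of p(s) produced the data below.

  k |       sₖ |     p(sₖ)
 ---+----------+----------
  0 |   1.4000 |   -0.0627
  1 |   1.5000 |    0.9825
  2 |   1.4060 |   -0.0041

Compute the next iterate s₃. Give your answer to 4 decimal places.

s₃ = 1.4060 − (-0.0041)·(1.4060 − 1.5000) / (-0.0041 − 0.9825)
   = 1.4060 − (0.000385)/(-0.986600) = 1.406391

1.4064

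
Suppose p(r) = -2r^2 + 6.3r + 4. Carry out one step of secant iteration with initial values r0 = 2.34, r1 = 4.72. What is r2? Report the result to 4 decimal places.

p(2.34) = 7.790800, p(4.72) = -10.820800
r2 = 4.720000 − (-10.820800)·(4.720000 − 2.340000) / (-10.820800 − 7.790800) = 4.720000 − (-25.753504)/(-18.611600) = 3.336266

3.3363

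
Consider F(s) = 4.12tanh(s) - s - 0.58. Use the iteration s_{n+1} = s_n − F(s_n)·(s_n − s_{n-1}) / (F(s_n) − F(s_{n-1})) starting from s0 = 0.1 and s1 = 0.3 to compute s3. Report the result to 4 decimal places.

F(0.1) = -0.269368, F(0.3) = 0.320208
s2 = 0.300000 − 0.320208·(0.300000 − 0.100000) / (0.320208 − (-0.269368)) = 0.300000 − (0.064042)/(0.589576) = 0.191377
F(0.191377) = 0.007609
s3 = 0.191377 − 0.007609·(0.191377 − 0.300000) / (0.007609 − 0.320208) = 0.191377 − (-0.000826)/(-0.312599) = 0.188733

0.1887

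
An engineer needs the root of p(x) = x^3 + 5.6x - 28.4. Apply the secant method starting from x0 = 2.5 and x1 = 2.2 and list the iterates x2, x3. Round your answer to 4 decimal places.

2.4448, 2.4492

p(2.5) = 1.225000, p(2.2) = -5.432000
x2 = 2.200000 − (-5.432000)·(2.200000 − 2.500000) / (-5.432000 − 1.225000) = 2.200000 − (1.629600)/(-6.657000) = 2.444795
p(2.444795) = -0.096554
x3 = 2.444795 − (-0.096554)·(2.444795 − 2.200000) / (-0.096554 − (-5.432000)) = 2.444795 − (-0.023636)/(5.335446) = 2.449225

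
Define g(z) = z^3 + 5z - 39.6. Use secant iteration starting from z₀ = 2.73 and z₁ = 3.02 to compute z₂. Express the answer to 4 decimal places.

2.9179

g(2.73) = -5.603583, g(3.02) = 3.043608
z₂ = 3.020000 − 3.043608·(3.020000 − 2.730000) / (3.043608 − (-5.603583)) = 3.020000 − (0.882646)/(8.647191) = 2.917927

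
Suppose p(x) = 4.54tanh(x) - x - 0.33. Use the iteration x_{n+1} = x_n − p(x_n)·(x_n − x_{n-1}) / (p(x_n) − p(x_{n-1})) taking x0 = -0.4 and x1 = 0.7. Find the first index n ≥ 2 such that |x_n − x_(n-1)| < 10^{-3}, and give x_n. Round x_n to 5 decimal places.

n = 5, x_n = 0.09357

p(-0.4) = -1.6549683, p(0.7) = 1.7138297
x2 = 0.7000000 − 1.7138297·(1.1000000)/(3.3687980) = 0.1403901;  |Δ| = 0.5596099
p(0.1403901) = 0.1628263
x3 = 0.1403901 − 0.1628263·(-0.5596099)/(-1.5510034) = 0.0816415;  |Δ| = 0.0587486
p(0.0816415) = -0.0418103
x4 = 0.0816415 − (-0.0418103)·(-0.0587486)/(-0.2046366) = 0.0936447;  |Δ| = 0.0120032
p(0.0936447) = 0.0002640
x5 = 0.0936447 − 0.0002640·(0.0120032)/(0.0420742) = 0.0935694;  |Δ| = 0.0000753
|x5 − x4| = 0.0000753 < 10^{-3}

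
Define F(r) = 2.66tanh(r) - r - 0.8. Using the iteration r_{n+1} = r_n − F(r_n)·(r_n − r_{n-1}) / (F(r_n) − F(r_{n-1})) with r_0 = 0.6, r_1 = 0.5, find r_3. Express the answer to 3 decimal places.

0.569

F(0.6) = 0.02855, F(0.5) = -0.07077
r_2 = 0.50000 − (-0.07077)·(0.50000 − 0.60000) / (-0.07077 − 0.02855) = 0.50000 − (0.00708)/(-0.09932) = 0.57125
F(0.57125) = 0.00205
r_3 = 0.57125 − 0.00205·(0.57125 − 0.50000) / (0.00205 − (-0.07077)) = 0.57125 − (0.00015)/(0.07282) = 0.56925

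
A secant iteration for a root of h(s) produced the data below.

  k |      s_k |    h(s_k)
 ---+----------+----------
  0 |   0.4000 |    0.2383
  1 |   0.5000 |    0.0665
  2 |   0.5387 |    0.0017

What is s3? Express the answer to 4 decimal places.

0.5397

s3 = 0.5387 − 0.0017·(0.5387 − 0.5000) / (0.0017 − 0.0665)
   = 0.5387 − (0.000066)/(-0.064800) = 0.539715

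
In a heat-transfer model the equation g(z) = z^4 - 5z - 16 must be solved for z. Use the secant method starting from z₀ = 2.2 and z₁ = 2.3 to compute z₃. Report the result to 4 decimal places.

g(2.2) = -3.574400, g(2.3) = 0.484100
z₂ = 2.300000 − 0.484100·(2.300000 − 2.200000) / (0.484100 − (-3.574400)) = 2.300000 − (0.048410)/(4.058500) = 2.288072
g(2.288072) = -0.032274
z₃ = 2.288072 − (-0.032274)·(2.288072 − 2.300000) / (-0.032274 − 0.484100) = 2.288072 − (0.000385)/(-0.516374) = 2.288817

2.2888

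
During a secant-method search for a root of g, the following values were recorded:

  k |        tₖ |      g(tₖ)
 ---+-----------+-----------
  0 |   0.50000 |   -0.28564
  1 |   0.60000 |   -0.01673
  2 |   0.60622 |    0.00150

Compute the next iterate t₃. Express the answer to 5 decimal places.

0.60571

t₃ = 0.60622 − 0.00150·(0.60622 − 0.60000) / (0.00150 − (-0.01673))
   = 0.60622 − (0.0000093)/(0.0182300) = 0.6057082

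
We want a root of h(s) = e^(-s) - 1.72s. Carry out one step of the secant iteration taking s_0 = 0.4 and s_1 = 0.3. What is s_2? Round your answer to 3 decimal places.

0.393

h(0.4) = -0.01768, h(0.3) = 0.22482
s_2 = 0.30000 − 0.22482·(0.30000 − 0.40000) / (0.22482 − (-0.01768)) = 0.30000 − (-0.02248)/(0.24250) = 0.39271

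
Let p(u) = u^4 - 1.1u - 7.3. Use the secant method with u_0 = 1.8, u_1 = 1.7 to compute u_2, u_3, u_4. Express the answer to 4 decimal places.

p(1.8) = 1.217600, p(1.7) = -0.817900
u_2 = 1.700000 − (-0.817900)·(1.700000 − 1.800000) / (-0.817900 − 1.217600) = 1.700000 − (0.081790)/(-2.035500) = 1.740182
p(1.740182) = -0.044007
u_3 = 1.740182 − (-0.044007)·(1.740182 − 1.700000) / (-0.044007 − (-0.817900)) = 1.740182 − (-0.001768)/(0.773893) = 1.742467
p(1.742467) = 0.001738
u_4 = 1.742467 − 0.001738·(1.742467 − 1.740182) / (0.001738 − (-0.044007)) = 1.742467 − (0.000004)/(0.045745) = 1.742380

1.7402, 1.7425, 1.7424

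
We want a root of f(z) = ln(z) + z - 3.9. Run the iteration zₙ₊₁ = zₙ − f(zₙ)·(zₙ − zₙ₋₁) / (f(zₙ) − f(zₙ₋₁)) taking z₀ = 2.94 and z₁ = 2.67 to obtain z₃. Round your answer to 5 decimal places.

f(2.94) = 0.1184096, f(2.67) = -0.2479215
z₂ = 2.6700000 − (-0.2479215)·(2.6700000 − 2.9400000) / (-0.2479215 − 0.1184096) = 2.6700000 − (0.0669388)/(-0.3663311) = 2.8527276
f(2.8527276) = 0.0010032
z₃ = 2.8527276 − 0.0010032·(2.8527276 − 2.6700000) / (0.0010032 − (-0.2479215)) = 2.8527276 − (0.0001833)/(0.2489247) = 2.8519912

2.85199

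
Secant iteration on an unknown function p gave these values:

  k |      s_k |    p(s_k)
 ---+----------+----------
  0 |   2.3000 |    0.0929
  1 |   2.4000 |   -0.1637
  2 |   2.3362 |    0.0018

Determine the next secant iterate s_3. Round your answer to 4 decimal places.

s_3 = 2.3362 − 0.0018·(2.3362 − 2.4000) / (0.0018 − (-0.1637))
   = 2.3362 − (-0.000115)/(0.165500) = 2.336894

2.3369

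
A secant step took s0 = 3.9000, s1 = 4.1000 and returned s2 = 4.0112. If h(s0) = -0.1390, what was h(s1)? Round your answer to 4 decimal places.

The secant line through (3.9000, -0.1390) and (4.1000, h(s1)) crosses zero at s2 = 4.0112.
So (3.9000, -0.1390), (4.1000, h(s1)), (4.0112, 0) are collinear:
h(s1) = -0.1390 · (4.1000 − 4.0112) / (3.9000 − 4.0112) = -0.1390 · (0.088800)/(-0.111200) = 0.111000

0.1110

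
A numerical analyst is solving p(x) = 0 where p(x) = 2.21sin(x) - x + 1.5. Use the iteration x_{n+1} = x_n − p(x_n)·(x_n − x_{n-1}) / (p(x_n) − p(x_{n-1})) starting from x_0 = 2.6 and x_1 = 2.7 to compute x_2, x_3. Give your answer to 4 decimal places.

2.6133, 2.6135

p(2.6) = 0.039258, p(2.7) = -0.255490
x_2 = 2.700000 − (-0.255490)·(2.700000 − 2.600000) / (-0.255490 − 0.039258) = 2.700000 − (-0.025549)/(-0.294748) = 2.613319
p(2.613319) = 0.000616
x_3 = 2.613319 − 0.000616·(2.613319 − 2.700000) / (0.000616 − (-0.255490)) = 2.613319 − (-0.000053)/(0.256106) = 2.613528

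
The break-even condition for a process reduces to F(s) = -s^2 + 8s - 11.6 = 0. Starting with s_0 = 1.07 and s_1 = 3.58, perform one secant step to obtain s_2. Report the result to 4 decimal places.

2.3192

F(1.07) = -4.184900, F(3.58) = 4.223600
s_2 = 3.580000 − 4.223600·(3.580000 − 1.070000) / (4.223600 − (-4.184900)) = 3.580000 − (10.601236)/(8.408500) = 2.319224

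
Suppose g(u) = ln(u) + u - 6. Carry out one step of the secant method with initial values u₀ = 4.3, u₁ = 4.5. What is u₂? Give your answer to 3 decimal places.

4.497

g(4.3) = -0.24138, g(4.5) = 0.00408
u₂ = 4.50000 − 0.00408·(4.50000 − 4.30000) / (0.00408 − (-0.24138)) = 4.50000 − (0.00082)/(0.24546) = 4.49668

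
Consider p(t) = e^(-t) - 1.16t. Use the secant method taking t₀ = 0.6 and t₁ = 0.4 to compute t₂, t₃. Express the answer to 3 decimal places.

0.517, 0.515

p(0.6) = -0.14719, p(0.4) = 0.20632
t₂ = 0.40000 − 0.20632·(0.40000 − 0.60000) / (0.20632 − (-0.14719)) = 0.40000 − (-0.04126)/(0.35351) = 0.51673
p(0.51673) = -0.00293
t₃ = 0.51673 − (-0.00293)·(0.51673 − 0.40000) / (-0.00293 − 0.20632) = 0.51673 − (-0.00034)/(-0.20925) = 0.51509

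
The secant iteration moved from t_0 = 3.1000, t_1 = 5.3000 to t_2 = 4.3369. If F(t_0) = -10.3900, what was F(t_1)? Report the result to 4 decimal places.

8.0901

The secant line through (3.1000, -10.3900) and (5.3000, F(t_1)) crosses zero at t_2 = 4.3369.
So (3.1000, -10.3900), (5.3000, F(t_1)), (4.3369, 0) are collinear:
F(t_1) = -10.3900 · (5.3000 − 4.3369) / (3.1000 − 4.3369) = -10.3900 · (0.963100)/(-1.236900) = 8.090071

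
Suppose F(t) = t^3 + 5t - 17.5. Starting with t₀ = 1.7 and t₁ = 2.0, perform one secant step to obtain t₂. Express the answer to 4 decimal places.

1.9673

F(1.7) = -4.087000, F(2.0) = 0.500000
t₂ = 2.000000 − 0.500000·(2.000000 − 1.700000) / (0.500000 − (-4.087000)) = 2.000000 − (0.150000)/(4.587000) = 1.967299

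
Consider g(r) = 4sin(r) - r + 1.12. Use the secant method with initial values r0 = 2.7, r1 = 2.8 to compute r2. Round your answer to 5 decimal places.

g(2.7) = 0.1295195, g(2.8) = -0.3400474
r2 = 2.8000000 − (-0.3400474)·(2.8000000 − 2.7000000) / (-0.3400474 − 0.1295195) = 2.8000000 − (-0.0340047)/(-0.4695669) = 2.7275828

2.72758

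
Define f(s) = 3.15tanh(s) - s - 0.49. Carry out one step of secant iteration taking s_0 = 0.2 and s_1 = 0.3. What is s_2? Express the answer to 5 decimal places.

f(0.2) = -0.0682677, f(0.3) = 0.1276347
s_2 = 0.3000000 − 0.1276347·(0.3000000 − 0.2000000) / (0.1276347 − (-0.0682677)) = 0.3000000 − (0.0127635)/(0.1959025) = 0.2348478

0.23485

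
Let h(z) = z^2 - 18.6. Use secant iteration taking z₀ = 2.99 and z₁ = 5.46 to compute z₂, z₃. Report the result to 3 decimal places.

h(2.99) = -9.65990, h(5.46) = 11.21160
z₂ = 5.46000 − 11.21160·(5.46000 − 2.99000) / (11.21160 − (-9.65990)) = 5.46000 − (27.69265)/(20.87150) = 4.13318
h(4.13318) = -1.51679
z₃ = 4.13318 − (-1.51679)·(4.13318 − 5.46000) / (-1.51679 − 11.21160) = 4.13318 − (2.01251)/(-12.72839) = 4.29130

4.133, 4.291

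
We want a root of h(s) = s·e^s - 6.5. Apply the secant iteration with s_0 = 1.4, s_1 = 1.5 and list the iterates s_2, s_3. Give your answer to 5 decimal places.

1.47871, 1.47984

h(1.4) = -0.8227200, h(1.5) = 0.2225336
s_2 = 1.5000000 − 0.2225336·(1.5000000 − 1.4000000) / (0.2225336 − (-0.8227200)) = 1.5000000 − (0.0222534)/(1.0452537) = 1.4787101
h(1.4787101) = -0.0124807
s_3 = 1.4787101 − (-0.0124807)·(1.4787101 − 1.5000000) / (-0.0124807 − 0.2225336) = 1.4787101 − (0.0002657)/(-0.2350143) = 1.4798407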